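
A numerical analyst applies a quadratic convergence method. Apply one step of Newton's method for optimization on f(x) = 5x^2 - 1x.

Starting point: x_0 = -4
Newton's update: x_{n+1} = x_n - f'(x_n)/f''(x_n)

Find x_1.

f(x) = 5x^2 - 1x
f'(x) = 10x + (-1), f''(x) = 10
Newton step: x_1 = x_0 - f'(x_0)/f''(x_0)
f'(-4) = -41
x_1 = -4 - -41/10 = 1/10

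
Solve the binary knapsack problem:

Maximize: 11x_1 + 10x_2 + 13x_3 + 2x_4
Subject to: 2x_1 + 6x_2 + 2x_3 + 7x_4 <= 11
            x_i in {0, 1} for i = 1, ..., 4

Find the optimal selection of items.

Items: item 1 (v=11, w=2), item 2 (v=10, w=6), item 3 (v=13, w=2), item 4 (v=2, w=7)
Capacity: 11
Checking all 16 subsets (w = total weight, v = total value):
  {}: w = 0, v = 0
  {1}: w = 2, v = 11
  {2}: w = 6, v = 10
  {3}: w = 2, v = 13
  {4}: w = 7, v = 2
  {1, 2}: w = 8, v = 21
  {1, 3}: w = 4, v = 24
  {1, 4}: w = 9, v = 13
  {2, 3}: w = 8, v = 23
  {2, 4}: w = 13 > 11, infeasible
  {3, 4}: w = 9, v = 15
  {1, 2, 3}: w = 10, v = 34
  {1, 2, 4}: w = 15 > 11, infeasible
  {1, 3, 4}: w = 11, v = 26
  {2, 3, 4}: w = 15 > 11, infeasible
  {1, 2, 3, 4}: w = 17 > 11, infeasible
Best feasible subset: items [1, 2, 3]
Total weight: 10 <= 11, total value: 34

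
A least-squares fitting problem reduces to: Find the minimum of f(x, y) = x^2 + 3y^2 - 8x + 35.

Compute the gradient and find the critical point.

f(x,y) = x^2 + 3y^2 - 8x + 35
df/dx = 2x + (-8) = 0  =>  x = 4
df/dy = 6y + (0) = 0  =>  y = 0
f(4, 0) = 1*(4)^2 + 3*(0)^2 + -8*(4) + 35 = 19
Hessian is diagonal with entries 2, 6 > 0, so this is a minimum.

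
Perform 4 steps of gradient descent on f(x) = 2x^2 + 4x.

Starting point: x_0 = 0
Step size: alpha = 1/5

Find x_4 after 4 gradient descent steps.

f(x) = 2x^2 + 4x, f'(x) = 4x + (4)
Step 1: f'(0) = 4, x_1 = 0 - 1/5 * 4 = -4/5
Step 2: f'(-4/5) = 4/5, x_2 = -4/5 - 1/5 * 4/5 = -24/25
Step 3: f'(-24/25) = 4/25, x_3 = -24/25 - 1/5 * 4/25 = -124/125
Step 4: f'(-124/125) = 4/125, x_4 = -124/125 - 1/5 * 4/125 = -624/625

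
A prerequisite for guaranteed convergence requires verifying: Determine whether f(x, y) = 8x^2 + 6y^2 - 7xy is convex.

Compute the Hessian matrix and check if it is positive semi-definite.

f(x,y) = 8x^2 + 6y^2 - 7xy
Hessian H = [[16, -7], [-7, 12]]
trace(H) = 28, det(H) = 143
Eigenvalues: (28 +/- sqrt(212)) / 2 = 21.28, 6.72
Since both eigenvalues > 0, f is convex.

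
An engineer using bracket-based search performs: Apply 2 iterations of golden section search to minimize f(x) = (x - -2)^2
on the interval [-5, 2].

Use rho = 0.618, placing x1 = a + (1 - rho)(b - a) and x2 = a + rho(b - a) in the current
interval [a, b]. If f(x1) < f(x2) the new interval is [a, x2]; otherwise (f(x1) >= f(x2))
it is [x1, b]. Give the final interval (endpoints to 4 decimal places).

Golden section search for min of f(x) = (x - -2)^2 on [-5, 2].
Each step: x1 = a + (1 - rho)(b - a), x2 = a + rho(b - a); if f(x1) < f(x2) keep [a, x2], otherwise keep [x1, b].
Step 1: [-5.0000, 2.0000], x1=-2.3260 (f=0.1063), x2=-0.6740 (f=1.7583); f(x1) < f(x2) => keep [-5.0000, -0.6740]
Step 2: [-5.0000, -0.6740], x1=-3.3475 (f=1.8157), x2=-2.3265 (f=0.1066); f(x1) > f(x2) => keep [-3.3475, -0.6740]
Final interval: [-3.3475, -0.6740]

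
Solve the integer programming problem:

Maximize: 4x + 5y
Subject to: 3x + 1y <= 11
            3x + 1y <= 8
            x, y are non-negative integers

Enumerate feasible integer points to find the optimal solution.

Constraint 1: 3x + 1y <= 11
Constraint 2: 3x + 1y <= 8
Feasible x range (need y >= 0): 0 <= x <= min(11/3, 8/3) => x in {0, ..., 2}.
Enumerate feasible integer points row by row (the coefficient of y is 5 > 0, so for each x the largest feasible y gives the best value):
  x = 0: y <= min((11 - 3*0)/1, (8 - 3*0)/1) => y in {0, ..., 8}; best 4*0 + 5*8 = 40
  x = 1: y <= min((11 - 3*1)/1, (8 - 3*1)/1) => y in {0, ..., 5}; best 4*1 + 5*5 = 29
  x = 2: y <= min((11 - 3*2)/1, (8 - 3*2)/1) => y in {0, ..., 2}; best 4*2 + 5*2 = 18
The maximum 4x + 5y = 40 is achieved at x = 0, y = 8.
Check: 3*0 + 1*8 = 8 <= 11 and 3*0 + 1*8 = 8 <= 8.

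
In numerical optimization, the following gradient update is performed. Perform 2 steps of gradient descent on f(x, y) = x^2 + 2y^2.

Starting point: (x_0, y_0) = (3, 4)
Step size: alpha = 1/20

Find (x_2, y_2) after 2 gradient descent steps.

f(x,y) = x^2 + 2y^2
grad_x = 2x + 0y, grad_y = 4y + 0x
Step 1: grad = (6, 16), (27/10, 16/5)
Step 2: grad = (27/5, 64/5), (243/100, 64/25)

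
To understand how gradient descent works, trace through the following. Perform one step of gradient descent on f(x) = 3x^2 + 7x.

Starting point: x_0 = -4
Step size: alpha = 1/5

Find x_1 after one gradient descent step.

f(x) = 3x^2 + 7x
f'(x) = 6x + 7
f'(-4) = 6*-4 + (7) = -17
x_1 = x_0 - alpha * f'(x_0) = -4 - 1/5 * -17 = -3/5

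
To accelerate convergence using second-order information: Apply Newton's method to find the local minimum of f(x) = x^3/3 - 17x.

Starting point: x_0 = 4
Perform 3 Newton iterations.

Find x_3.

f(x) = x^3/3 - 17x
f'(x) = x^2 - 17, f''(x) = 2x
Newton update: x_{n+1} = x_n - (x_n^2 - 17)/(2*x_n)
Step 1: x_0 = 4, f'=-1, f''=8, x_1 = 33/8
Step 2: x_1 = 33/8, f'=1/64, f''=33/4, x_2 = 2177/528
Step 3: x_2 = 2177/528, f'=1/278784, f''=2177/264, x_3 = 9478657/2298912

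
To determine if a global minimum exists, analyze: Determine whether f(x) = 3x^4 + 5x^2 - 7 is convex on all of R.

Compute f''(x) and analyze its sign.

f(x) = 3x^4 + 5x^2 - 7
f'(x) = 12x^3 + 10x
f''(x) = 36x^2 + 10
f''(x) = 36x^2 + 10 >= 10 > 0 for all x
Therefore, f is convex on R.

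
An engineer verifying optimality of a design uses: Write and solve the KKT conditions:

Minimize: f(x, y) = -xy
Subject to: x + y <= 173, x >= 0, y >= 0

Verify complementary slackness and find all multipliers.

Problem: min -xy s.t. x + y <= 173 (multiplier lambda), x >= 0 (mu_x), y >= 0 (mu_y)
KKT stationarity: -y + lambda - mu_x = 0, -x + lambda - mu_y = 0, with lambda, mu_x, mu_y >= 0
Complementary slackness: lambda*(x + y - 173) = 0, mu_x*x = 0, mu_y*y = 0
If lambda = 0: y = -mu_x <= 0 and x = -mu_y <= 0 force x = y = 0 with f = 0; but x = y = 173/2 is feasible with f = -29929/4 < 0, so this is not the minimum. Hence lambda > 0 and x + y = 173.
Try x > 0, y > 0 (so mu_x = mu_y = 0): y = lambda, x = lambda => x = y = lambda
x + y = 173 => 2*lambda = 173 => lambda = 173/2
x* = y* = 173/2 > 0, consistent with mu_x = mu_y = 0.
(Any feasible point with x = 0 or y = 0 has f = 0 > -29929/4, so the minimum is not on those boundaries.)
min(-xy) = -29929/4 (i.e. max xy = 29929/4)
Multipliers: lambda = 173/2, mu_x = 0, mu_y = 0
Complementary slackness: lambda*(x + y - 173) = 173/2*(173/2 + 173/2 - 173) = 0, mu_x*x = 0*173/2 = 0, mu_y*y = 0*173/2 = 0. Satisfied.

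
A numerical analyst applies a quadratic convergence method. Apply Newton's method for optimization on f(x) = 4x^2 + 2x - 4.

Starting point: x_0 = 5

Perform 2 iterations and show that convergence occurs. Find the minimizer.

f(x) = 4x^2 + 2x - 4, f'(x) = 8x + (2), f''(x) = 8
Step 1: f'(5) = 42, x_1 = 5 - 42/8 = -1/4
Step 2: f'(-1/4) = 0, x_2 = -1/4 (converged)
Newton's method converges in 1 step for quadratics.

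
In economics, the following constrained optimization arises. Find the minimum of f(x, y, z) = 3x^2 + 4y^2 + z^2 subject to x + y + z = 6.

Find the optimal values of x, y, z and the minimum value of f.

Using Lagrange multipliers on f = 3x^2 + 4y^2 + z^2 with constraint x + y + z = 6:
Conditions: 2*3*x = lambda, 2*4*y = lambda, 2*1*z = lambda
So x = lambda/6, y = lambda/8, z = lambda/2
Substituting into constraint: lambda * (19/24) = 6
lambda = 144/19
x = 24/19, y = 18/19, z = 72/19
Minimum value = 432/19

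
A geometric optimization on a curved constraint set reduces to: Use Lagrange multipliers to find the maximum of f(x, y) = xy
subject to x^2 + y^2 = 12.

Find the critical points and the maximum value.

Lagrange conditions: y = 2*lambda*x and x = 2*lambda*y
If x = 0 then y = 0, violating the constraint, so x, y != 0.
Dividing: y/x = x/y => x^2 = y^2 => y = x or y = -x
Constraint: 2x^2 = 12 => x^2 = 6 => x = +/-sqrt(6)
Critical points: (sqrt(6), sqrt(6)), (-sqrt(6), -sqrt(6)), (sqrt(6), -sqrt(6)), (-sqrt(6), sqrt(6))
  y = x:  xy = x^2 = 6  at (sqrt(6), sqrt(6)) and (-sqrt(6), -sqrt(6))
  y = -x: xy = -x^2 = -6 at (sqrt(6), -sqrt(6)) and (-sqrt(6), sqrt(6))
Maximum xy = 6 at (sqrt(6), sqrt(6)) and (-sqrt(6), -sqrt(6))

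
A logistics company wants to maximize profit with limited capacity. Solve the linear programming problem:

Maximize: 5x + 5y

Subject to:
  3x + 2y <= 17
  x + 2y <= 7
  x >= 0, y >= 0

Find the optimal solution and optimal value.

Feasible vertices: (0, 0), (0, 7/2), (5, 1), (17/3, 0)
Objective 5x + 5y at each:
  (0, 0): 0
  (0, 7/2): 35/2
  (5, 1): 30
  (17/3, 0): 85/3
Maximum is 30 at (5, 1).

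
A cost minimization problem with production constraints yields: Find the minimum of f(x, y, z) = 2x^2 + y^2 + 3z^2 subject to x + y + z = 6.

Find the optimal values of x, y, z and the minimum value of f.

Using Lagrange multipliers on f = 2x^2 + y^2 + 3z^2 with constraint x + y + z = 6:
Conditions: 2*2*x = lambda, 2*1*y = lambda, 2*3*z = lambda
So x = lambda/4, y = lambda/2, z = lambda/6
Substituting into constraint: lambda * (11/12) = 6
lambda = 72/11
x = 18/11, y = 36/11, z = 12/11
Minimum value = 216/11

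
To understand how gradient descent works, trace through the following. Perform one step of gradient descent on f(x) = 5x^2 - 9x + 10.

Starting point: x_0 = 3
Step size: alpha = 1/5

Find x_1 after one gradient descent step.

f(x) = 5x^2 - 9x + 10
f'(x) = 10x - 9
f'(3) = 10*3 + (-9) = 21
x_1 = x_0 - alpha * f'(x_0) = 3 - 1/5 * 21 = -6/5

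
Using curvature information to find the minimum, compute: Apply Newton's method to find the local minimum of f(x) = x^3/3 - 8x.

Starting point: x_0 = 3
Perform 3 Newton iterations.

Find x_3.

f(x) = x^3/3 - 8x
f'(x) = x^2 - 8, f''(x) = 2x
Newton update: x_{n+1} = x_n - (x_n^2 - 8)/(2*x_n)
Step 1: x_0 = 3, f'=1, f''=6, x_1 = 17/6
Step 2: x_1 = 17/6, f'=1/36, f''=17/3, x_2 = 577/204
Step 3: x_2 = 577/204, f'=1/41616, f''=577/102, x_3 = 665857/235416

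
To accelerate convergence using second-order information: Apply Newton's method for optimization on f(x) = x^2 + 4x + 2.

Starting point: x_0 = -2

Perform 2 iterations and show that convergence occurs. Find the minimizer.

f(x) = x^2 + 4x + 2, f'(x) = 2x + (4), f''(x) = 2
Step 1: f'(-2) = 0, x_1 = -2 - 0/2 = -2
Step 2: f'(-2) = 0, x_2 = -2 (converged)
Newton's method converges in 1 step for quadratics.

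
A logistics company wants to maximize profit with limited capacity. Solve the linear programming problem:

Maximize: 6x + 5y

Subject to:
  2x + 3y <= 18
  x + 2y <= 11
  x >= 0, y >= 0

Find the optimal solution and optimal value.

Feasible vertices: (0, 0), (0, 11/2), (3, 4), (9, 0)
Objective 6x + 5y at each:
  (0, 0): 0
  (0, 11/2): 55/2
  (3, 4): 38
  (9, 0): 54
Maximum is 54 at (9, 0).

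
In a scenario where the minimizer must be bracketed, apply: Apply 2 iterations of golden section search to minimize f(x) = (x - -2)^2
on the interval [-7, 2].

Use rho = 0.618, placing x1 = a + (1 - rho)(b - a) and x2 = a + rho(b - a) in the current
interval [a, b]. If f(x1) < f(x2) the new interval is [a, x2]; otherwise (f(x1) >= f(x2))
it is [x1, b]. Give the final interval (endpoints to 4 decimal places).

Golden section search for min of f(x) = (x - -2)^2 on [-7, 2].
Each step: x1 = a + (1 - rho)(b - a), x2 = a + rho(b - a); if f(x1) < f(x2) keep [a, x2], otherwise keep [x1, b].
Step 1: [-7.0000, 2.0000], x1=-3.5620 (f=2.4398), x2=-1.4380 (f=0.3158); f(x1) > f(x2) => keep [-3.5620, 2.0000]
Step 2: [-3.5620, 2.0000], x1=-1.4373 (f=0.3166), x2=-0.1247 (f=3.5168); f(x1) < f(x2) => keep [-3.5620, -0.1247]
Final interval: [-3.5620, -0.1247]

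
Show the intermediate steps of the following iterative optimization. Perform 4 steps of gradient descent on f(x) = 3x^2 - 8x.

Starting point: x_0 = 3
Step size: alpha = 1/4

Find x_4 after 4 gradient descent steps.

f(x) = 3x^2 - 8x, f'(x) = 6x + (-8)
Step 1: f'(3) = 10, x_1 = 3 - 1/4 * 10 = 1/2
Step 2: f'(1/2) = -5, x_2 = 1/2 - 1/4 * -5 = 7/4
Step 3: f'(7/4) = 5/2, x_3 = 7/4 - 1/4 * 5/2 = 9/8
Step 4: f'(9/8) = -5/4, x_4 = 9/8 - 1/4 * -5/4 = 23/16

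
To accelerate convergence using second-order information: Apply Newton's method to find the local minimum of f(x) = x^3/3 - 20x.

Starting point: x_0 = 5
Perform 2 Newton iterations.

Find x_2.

f(x) = x^3/3 - 20x
f'(x) = x^2 - 20, f''(x) = 2x
Newton update: x_{n+1} = x_n - (x_n^2 - 20)/(2*x_n)
Step 1: x_0 = 5, f'=5, f''=10, x_1 = 9/2
Step 2: x_1 = 9/2, f'=1/4, f''=9, x_2 = 161/36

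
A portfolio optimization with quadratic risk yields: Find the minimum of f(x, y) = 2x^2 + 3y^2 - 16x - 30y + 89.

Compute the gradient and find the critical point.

f(x,y) = 2x^2 + 3y^2 - 16x - 30y + 89
df/dx = 4x + (-16) = 0  =>  x = 4
df/dy = 6y + (-30) = 0  =>  y = 5
f(4, 5) = 2*(4)^2 + 3*(5)^2 + -16*(4) + -30*(5) + 89 = -18
Hessian is diagonal with entries 4, 6 > 0, so this is a minimum.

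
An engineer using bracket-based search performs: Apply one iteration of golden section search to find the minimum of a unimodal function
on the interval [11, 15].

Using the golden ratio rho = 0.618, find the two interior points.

Golden section search on [11, 15].
Golden ratio rho = 0.618 (approx).
Interior points:
  x_1 = 11 + (1-0.618)*4 = 12.5280
  x_2 = 11 + 0.618*4 = 13.4720
Compare f(x_1) and f(x_2) to determine which subinterval to keep.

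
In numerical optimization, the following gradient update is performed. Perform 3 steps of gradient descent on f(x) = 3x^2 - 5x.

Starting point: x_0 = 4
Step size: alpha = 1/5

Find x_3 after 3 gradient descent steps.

f(x) = 3x^2 - 5x, f'(x) = 6x + (-5)
Step 1: f'(4) = 19, x_1 = 4 - 1/5 * 19 = 1/5
Step 2: f'(1/5) = -19/5, x_2 = 1/5 - 1/5 * -19/5 = 24/25
Step 3: f'(24/25) = 19/25, x_3 = 24/25 - 1/5 * 19/25 = 101/125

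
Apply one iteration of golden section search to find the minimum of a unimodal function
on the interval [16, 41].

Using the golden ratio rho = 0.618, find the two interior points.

Golden section search on [16, 41].
Golden ratio rho = 0.618 (approx).
Interior points:
  x_1 = 16 + (1-0.618)*25 = 25.5500
  x_2 = 16 + 0.618*25 = 31.4500
Compare f(x_1) and f(x_2) to determine which subinterval to keep.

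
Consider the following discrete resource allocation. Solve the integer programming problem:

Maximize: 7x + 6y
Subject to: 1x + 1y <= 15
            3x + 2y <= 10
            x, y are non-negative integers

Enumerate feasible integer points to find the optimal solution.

Constraint 1: 1x + 1y <= 15
Constraint 2: 3x + 2y <= 10
Feasible x range (need y >= 0): 0 <= x <= min(15/1, 10/3) => x in {0, ..., 3}.
Enumerate feasible integer points row by row (the coefficient of y is 6 > 0, so for each x the largest feasible y gives the best value):
  x = 0: y <= min((15 - 1*0)/1, (10 - 3*0)/2) => y in {0, ..., 5}; best 7*0 + 6*5 = 30
  x = 1: y <= min((15 - 1*1)/1, (10 - 3*1)/2) => y in {0, ..., 3}; best 7*1 + 6*3 = 25
  x = 2: y <= min((15 - 1*2)/1, (10 - 3*2)/2) => y in {0, ..., 2}; best 7*2 + 6*2 = 26
  x = 3: y <= min((15 - 1*3)/1, (10 - 3*3)/2) => y in {0}; best 7*3 + 6*0 = 21
The maximum 7x + 6y = 30 is achieved at x = 0, y = 5.
Check: 1*0 + 1*5 = 5 <= 15 and 3*0 + 2*5 = 10 <= 10.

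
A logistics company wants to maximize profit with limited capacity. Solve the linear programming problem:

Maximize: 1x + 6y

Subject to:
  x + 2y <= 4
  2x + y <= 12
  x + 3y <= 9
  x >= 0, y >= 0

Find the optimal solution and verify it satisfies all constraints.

Feasible vertices: (0, 0), (0, 2), (4, 0)
Objective 1x + 6y at each vertex:
  (0, 0): 0
  (0, 2): 12
  (4, 0): 4
Maximum is 12 at (0, 2).
Verify constraints at (x, y) = (0, 2):
  1*0 + 2*2 = 4 <= 4 (active)
  2*0 + 1*2 = 2 <= 12
  1*0 + 3*2 = 6 <= 9
  x = 0 >= 0, y = 2 >= 0. All constraints satisfied.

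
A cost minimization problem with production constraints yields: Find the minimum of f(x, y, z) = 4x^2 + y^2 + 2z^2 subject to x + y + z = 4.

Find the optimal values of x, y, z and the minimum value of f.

Using Lagrange multipliers on f = 4x^2 + y^2 + 2z^2 with constraint x + y + z = 4:
Conditions: 2*4*x = lambda, 2*1*y = lambda, 2*2*z = lambda
So x = lambda/8, y = lambda/2, z = lambda/4
Substituting into constraint: lambda * (7/8) = 4
lambda = 32/7
x = 4/7, y = 16/7, z = 8/7
Minimum value = 64/7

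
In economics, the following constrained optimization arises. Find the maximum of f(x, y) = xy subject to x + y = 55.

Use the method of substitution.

Substitute y = 55 - x into f(x,y) = xy:
g(x) = x(55 - x) = 55x - x^2
g'(x) = 55 - 2x = 0  =>  x = 55/2
y = 55 - 55/2 = 55/2
Maximum value = (55/2) * (55/2) = 3025/4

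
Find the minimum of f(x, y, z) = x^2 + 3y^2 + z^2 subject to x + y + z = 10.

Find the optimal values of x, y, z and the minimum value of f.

Using Lagrange multipliers on f = x^2 + 3y^2 + z^2 with constraint x + y + z = 10:
Conditions: 2*1*x = lambda, 2*3*y = lambda, 2*1*z = lambda
So x = lambda/2, y = lambda/6, z = lambda/2
Substituting into constraint: lambda * (7/6) = 10
lambda = 60/7
x = 30/7, y = 10/7, z = 30/7
Minimum value = 300/7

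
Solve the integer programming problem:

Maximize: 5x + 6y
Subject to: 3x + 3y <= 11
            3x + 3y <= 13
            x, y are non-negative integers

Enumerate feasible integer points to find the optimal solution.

Constraint 1: 3x + 3y <= 11
Constraint 2: 3x + 3y <= 13
Feasible x range (need y >= 0): 0 <= x <= min(11/3, 13/3) => x in {0, ..., 3}.
Enumerate feasible integer points row by row (the coefficient of y is 6 > 0, so for each x the largest feasible y gives the best value):
  x = 0: y <= min((11 - 3*0)/3, (13 - 3*0)/3) => y in {0, ..., 3}; best 5*0 + 6*3 = 18
  x = 1: y <= min((11 - 3*1)/3, (13 - 3*1)/3) => y in {0, ..., 2}; best 5*1 + 6*2 = 17
  x = 2: y <= min((11 - 3*2)/3, (13 - 3*2)/3) => y in {0, ..., 1}; best 5*2 + 6*1 = 16
  x = 3: y <= min((11 - 3*3)/3, (13 - 3*3)/3) => y in {0}; best 5*3 + 6*0 = 15
The maximum 5x + 6y = 18 is achieved at x = 0, y = 3.
Check: 3*0 + 3*3 = 9 <= 11 and 3*0 + 3*3 = 9 <= 13.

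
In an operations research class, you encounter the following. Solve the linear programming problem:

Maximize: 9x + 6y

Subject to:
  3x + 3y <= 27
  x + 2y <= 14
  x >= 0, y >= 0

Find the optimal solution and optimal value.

Feasible vertices: (0, 0), (0, 7), (4, 5), (9, 0)
Objective 9x + 6y at each:
  (0, 0): 0
  (0, 7): 42
  (4, 5): 66
  (9, 0): 81
Maximum is 81 at (9, 0).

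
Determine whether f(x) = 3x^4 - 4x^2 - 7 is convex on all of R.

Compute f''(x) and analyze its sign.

f(x) = 3x^4 - 4x^2 - 7
f'(x) = 12x^3 + -8x
f''(x) = 36x^2 + -8
f''(0) = -8 < 0, so not convex near x = 0
Therefore, f is not globally convex on R.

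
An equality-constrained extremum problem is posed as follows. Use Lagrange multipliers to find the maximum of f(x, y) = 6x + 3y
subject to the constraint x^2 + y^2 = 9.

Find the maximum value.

Set up Lagrange conditions: grad f = lambda * grad g
  6 = 2*lambda*x
  3 = 2*lambda*y
From these: x/y = 6/3, so x = 6t, y = 3t for some t.
Substitute into constraint: (6t)^2 + (3t)^2 = 9
  t^2 * 45 = 9
  t = sqrt(9/45)
Maximum = 6*x + 3*y = (6^2 + 3^2)*t = 45 * sqrt(9/45) = sqrt(405)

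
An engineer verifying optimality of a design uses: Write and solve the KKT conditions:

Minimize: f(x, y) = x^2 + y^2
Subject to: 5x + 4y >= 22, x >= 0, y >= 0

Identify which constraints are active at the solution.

KKT conditions for min x^2 + y^2 s.t. 5x + 4y >= 22, x >= 0, y >= 0:
Stationarity: 2x = mu*5 + mu_x, 2y = mu*4 + mu_y, with mu, mu_x, mu_y >= 0
Complementary slackness: mu*(5x + 4y - 22) = 0, mu_x*x = 0, mu_y*y = 0
(0, 0) is infeasible (5*0 + 4*0 < 22), so if mu = 0 stationarity would force x = mu_x/2 >= 0, y = mu_y/2 >= 0 with mu_x*x = mu_y*y = 0, i.e. x = y = 0: contradiction. Hence mu > 0 and 5x + 4y = 22 is active.
Try x > 0, y > 0 (so mu_x = mu_y = 0): x = 5*mu/2, y = 4*mu/2
Substitute: 5*(5*mu/2) + 4*(4*mu/2) = 22
  mu*41/2 = 22 => mu = 44/41
x* = 110/41 > 0, y* = 88/41 > 0, consistent with mu_x = mu_y = 0.
f is convex and the constraints are linear, so this KKT point is the global minimum.
f* = 484/41
Active constraints: 5x + 4y >= 22 (holds with equality, mu = 44/41 > 0); x >= 0 and y >= 0 are inactive (mu_x = mu_y = 0).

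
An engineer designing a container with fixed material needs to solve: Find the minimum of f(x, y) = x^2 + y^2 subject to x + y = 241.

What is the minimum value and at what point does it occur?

Substitute y = 241 - x into f(x,y) = x^2 + y^2:
g(x) = x^2 + (241 - x)^2 = 2x^2 - 482x + 58081
g'(x) = 4x - 482 = 0  =>  x = 241/2
y = 241 - 241/2 = 241/2
Minimum value = (241/2)^2 + (241/2)^2 = 58081/2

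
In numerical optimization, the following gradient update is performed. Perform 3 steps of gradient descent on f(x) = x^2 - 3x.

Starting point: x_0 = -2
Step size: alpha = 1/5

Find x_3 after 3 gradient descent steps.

f(x) = x^2 - 3x, f'(x) = 2x + (-3)
Step 1: f'(-2) = -7, x_1 = -2 - 1/5 * -7 = -3/5
Step 2: f'(-3/5) = -21/5, x_2 = -3/5 - 1/5 * -21/5 = 6/25
Step 3: f'(6/25) = -63/25, x_3 = 6/25 - 1/5 * -63/25 = 93/125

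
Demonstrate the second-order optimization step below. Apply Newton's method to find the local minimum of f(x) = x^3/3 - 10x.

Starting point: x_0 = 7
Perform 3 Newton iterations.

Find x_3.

f(x) = x^3/3 - 10x
f'(x) = x^2 - 10, f''(x) = 2x
Newton update: x_{n+1} = x_n - (x_n^2 - 10)/(2*x_n)
Step 1: x_0 = 7, f'=39, f''=14, x_1 = 59/14
Step 2: x_1 = 59/14, f'=1521/196, f''=59/7, x_2 = 5441/1652
Step 3: x_2 = 5441/1652, f'=2313441/2729104, f''=5441/826, x_3 = 56895521/17977064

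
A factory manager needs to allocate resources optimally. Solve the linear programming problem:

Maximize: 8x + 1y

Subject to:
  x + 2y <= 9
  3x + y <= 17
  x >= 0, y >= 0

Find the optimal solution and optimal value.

Feasible vertices: (0, 0), (0, 9/2), (5, 2), (17/3, 0)
Objective 8x + 1y at each:
  (0, 0): 0
  (0, 9/2): 9/2
  (5, 2): 42
  (17/3, 0): 136/3
Maximum is 136/3 at (17/3, 0).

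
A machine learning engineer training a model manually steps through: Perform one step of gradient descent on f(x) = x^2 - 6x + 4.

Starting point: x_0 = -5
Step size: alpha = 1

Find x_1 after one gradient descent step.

f(x) = x^2 - 6x + 4
f'(x) = 2x - 6
f'(-5) = 2*-5 + (-6) = -16
x_1 = x_0 - alpha * f'(x_0) = -5 - 1 * -16 = 11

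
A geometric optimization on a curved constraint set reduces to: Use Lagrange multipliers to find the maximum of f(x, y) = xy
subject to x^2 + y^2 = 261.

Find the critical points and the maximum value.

Lagrange conditions: y = 2*lambda*x and x = 2*lambda*y
If x = 0 then y = 0, violating the constraint, so x, y != 0.
Dividing: y/x = x/y => x^2 = y^2 => y = x or y = -x
Constraint: 2x^2 = 261 => x^2 = 261/2 => x = +/-sqrt(261/2)
Critical points: (sqrt(261/2), sqrt(261/2)), (-sqrt(261/2), -sqrt(261/2)), (sqrt(261/2), -sqrt(261/2)), (-sqrt(261/2), sqrt(261/2))
  y = x:  xy = x^2 = 261/2  at (sqrt(261/2), sqrt(261/2)) and (-sqrt(261/2), -sqrt(261/2))
  y = -x: xy = -x^2 = -261/2 at (sqrt(261/2), -sqrt(261/2)) and (-sqrt(261/2), sqrt(261/2))
Maximum xy = 261/2 at (sqrt(261/2), sqrt(261/2)) and (-sqrt(261/2), -sqrt(261/2))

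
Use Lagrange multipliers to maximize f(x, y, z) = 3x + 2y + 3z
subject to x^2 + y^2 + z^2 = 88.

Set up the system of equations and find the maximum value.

Lagrange conditions: 3 = 2*lambda*x, 2 = 2*lambda*y, 3 = 2*lambda*z
So x:3 = y:2 = z:3, i.e. x = 3t, y = 2t, z = 3t
Constraint: t^2*(3^2 + 2^2 + 3^2) = 88
  t^2 * 22 = 88  =>  t = sqrt(4)
Maximum = 3*3t + 2*2t + 3*3t = 22*sqrt(4) = 44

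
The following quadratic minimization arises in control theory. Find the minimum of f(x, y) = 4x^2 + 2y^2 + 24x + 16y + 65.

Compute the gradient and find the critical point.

f(x,y) = 4x^2 + 2y^2 + 24x + 16y + 65
df/dx = 8x + (24) = 0  =>  x = -3
df/dy = 4y + (16) = 0  =>  y = -4
f(-3, -4) = 4*(-3)^2 + 2*(-4)^2 + 24*(-3) + 16*(-4) + 65 = -3
Hessian is diagonal with entries 8, 4 > 0, so this is a minimum.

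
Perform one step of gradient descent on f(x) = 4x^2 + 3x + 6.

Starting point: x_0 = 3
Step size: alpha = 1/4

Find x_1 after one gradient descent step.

f(x) = 4x^2 + 3x + 6
f'(x) = 8x + 3
f'(3) = 8*3 + (3) = 27
x_1 = x_0 - alpha * f'(x_0) = 3 - 1/4 * 27 = -15/4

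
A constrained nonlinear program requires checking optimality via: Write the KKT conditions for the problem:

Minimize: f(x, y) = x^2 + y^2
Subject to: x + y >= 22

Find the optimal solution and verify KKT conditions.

KKT conditions for min x^2 + y^2 s.t. x + y >= 22:
Stationarity: 2x = mu, 2y = mu
So x = y = mu/2.
Complementary slackness: mu*(x + y - 22) = 0
Primal feasibility: x + y >= 22; dual feasibility: mu >= 0
If mu = 0 then x = y = 0, but 0 + 0 < 22 is infeasible, so the constraint is active.
Constraint active: x + y = 2*(mu/2) = 22 => mu = 22
x = y = 11, f = 242
Verify: stationarity 2*11 = 22 = mu; primal 11 + 11 = 22 >= 22; dual mu = 22 >= 0; complementary slackness 22*(22 - 22) = 0. All KKT conditions hold.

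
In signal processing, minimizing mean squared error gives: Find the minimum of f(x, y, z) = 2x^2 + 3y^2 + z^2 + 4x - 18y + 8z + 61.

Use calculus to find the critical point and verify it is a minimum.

f(x,y,z) = 2x^2 + 3y^2 + z^2 + 4x - 18y + 8z + 61
df/dx = 4x + (4) = 0 => x = -1
df/dy = 6y + (-18) = 0 => y = 3
df/dz = 2z + (8) = 0 => z = -4
f(-1,3,-4) = 2*(-1)^2 + 3*(3)^2 + 1*(-4)^2 + 4*(-1) + -18*(3) + 8*(-4) + 61 = 16
Hessian is diagonal with entries 4, 6, 2 > 0, confirmed minimum.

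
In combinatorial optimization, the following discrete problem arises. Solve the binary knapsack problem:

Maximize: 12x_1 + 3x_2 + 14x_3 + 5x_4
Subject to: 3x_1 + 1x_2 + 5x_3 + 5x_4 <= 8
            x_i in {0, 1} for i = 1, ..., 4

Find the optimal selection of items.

Items: item 1 (v=12, w=3), item 2 (v=3, w=1), item 3 (v=14, w=5), item 4 (v=5, w=5)
Capacity: 8
Checking all 16 subsets (w = total weight, v = total value):
  {}: w = 0, v = 0
  {1}: w = 3, v = 12
  {2}: w = 1, v = 3
  {3}: w = 5, v = 14
  {4}: w = 5, v = 5
  {1, 2}: w = 4, v = 15
  {1, 3}: w = 8, v = 26
  {1, 4}: w = 8, v = 17
  {2, 3}: w = 6, v = 17
  {2, 4}: w = 6, v = 8
  {3, 4}: w = 10 > 8, infeasible
  {1, 2, 3}: w = 9 > 8, infeasible
  {1, 2, 4}: w = 9 > 8, infeasible
  {1, 3, 4}: w = 13 > 8, infeasible
  {2, 3, 4}: w = 11 > 8, infeasible
  {1, 2, 3, 4}: w = 14 > 8, infeasible
Best feasible subset: items [1, 3]
Total weight: 8 <= 8, total value: 26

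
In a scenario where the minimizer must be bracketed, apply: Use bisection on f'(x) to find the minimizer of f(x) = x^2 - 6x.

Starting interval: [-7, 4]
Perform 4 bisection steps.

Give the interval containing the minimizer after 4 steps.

Finding critical point of f(x) = x^2 - 6x using bisection on f'(x) = 2x + -6.
f'(x) = 0 when x = 3.
Starting interval: [-7, 4]
Step 1: mid = -3/2, f'(mid) = -9, new interval = [-3/2, 4]
Step 2: mid = 5/4, f'(mid) = -7/2, new interval = [5/4, 4]
Step 3: mid = 21/8, f'(mid) = -3/4, new interval = [21/8, 4]
Step 4: mid = 53/16, f'(mid) = 5/8, new interval = [21/8, 53/16]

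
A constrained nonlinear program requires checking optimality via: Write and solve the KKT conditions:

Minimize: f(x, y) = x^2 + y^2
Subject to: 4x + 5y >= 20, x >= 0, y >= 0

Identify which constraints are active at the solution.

KKT conditions for min x^2 + y^2 s.t. 4x + 5y >= 20, x >= 0, y >= 0:
Stationarity: 2x = mu*4 + mu_x, 2y = mu*5 + mu_y, with mu, mu_x, mu_y >= 0
Complementary slackness: mu*(4x + 5y - 20) = 0, mu_x*x = 0, mu_y*y = 0
(0, 0) is infeasible (4*0 + 5*0 < 20), so if mu = 0 stationarity would force x = mu_x/2 >= 0, y = mu_y/2 >= 0 with mu_x*x = mu_y*y = 0, i.e. x = y = 0: contradiction. Hence mu > 0 and 4x + 5y = 20 is active.
Try x > 0, y > 0 (so mu_x = mu_y = 0): x = 4*mu/2, y = 5*mu/2
Substitute: 4*(4*mu/2) + 5*(5*mu/2) = 20
  mu*41/2 = 20 => mu = 40/41
x* = 80/41 > 0, y* = 100/41 > 0, consistent with mu_x = mu_y = 0.
f is convex and the constraints are linear, so this KKT point is the global minimum.
f* = 400/41
Active constraints: 4x + 5y >= 20 (holds with equality, mu = 40/41 > 0); x >= 0 and y >= 0 are inactive (mu_x = mu_y = 0).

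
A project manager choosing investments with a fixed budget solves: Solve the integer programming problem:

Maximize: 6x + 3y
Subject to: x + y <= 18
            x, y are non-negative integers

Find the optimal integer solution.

Objective: 6x + 3y, constraint: x + y <= 18
Coefficient of x is 6 >= coefficient of y is 3, so allocate the entire budget to x.
Optimal: x = 18, y = 0, value = 108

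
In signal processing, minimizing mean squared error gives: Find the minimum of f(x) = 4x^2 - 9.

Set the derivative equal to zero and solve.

f(x) = 4x^2 - 9
f'(x) = 8x + (0) = 0
x = 0/8 = 0
f(0) = -9
Since f''(x) = 8 > 0, this is a minimum.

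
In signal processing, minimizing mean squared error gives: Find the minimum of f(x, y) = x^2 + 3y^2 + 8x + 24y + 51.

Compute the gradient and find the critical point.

f(x,y) = x^2 + 3y^2 + 8x + 24y + 51
df/dx = 2x + (8) = 0  =>  x = -4
df/dy = 6y + (24) = 0  =>  y = -4
f(-4, -4) = 1*(-4)^2 + 3*(-4)^2 + 8*(-4) + 24*(-4) + 51 = -13
Hessian is diagonal with entries 2, 6 > 0, so this is a minimum.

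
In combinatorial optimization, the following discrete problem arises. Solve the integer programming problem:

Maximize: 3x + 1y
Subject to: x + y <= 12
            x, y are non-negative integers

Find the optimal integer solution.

Objective: 3x + 1y, constraint: x + y <= 12
Coefficient of x is 3 >= coefficient of y is 1, so allocate the entire budget to x.
Optimal: x = 12, y = 0, value = 36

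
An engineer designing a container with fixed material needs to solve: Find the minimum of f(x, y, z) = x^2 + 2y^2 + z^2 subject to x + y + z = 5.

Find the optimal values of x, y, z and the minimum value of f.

Using Lagrange multipliers on f = x^2 + 2y^2 + z^2 with constraint x + y + z = 5:
Conditions: 2*1*x = lambda, 2*2*y = lambda, 2*1*z = lambda
So x = lambda/2, y = lambda/4, z = lambda/2
Substituting into constraint: lambda * (5/4) = 5
lambda = 4
x = 2, y = 1, z = 2
Minimum value = 10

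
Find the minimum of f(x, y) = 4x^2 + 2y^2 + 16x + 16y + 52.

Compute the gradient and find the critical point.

f(x,y) = 4x^2 + 2y^2 + 16x + 16y + 52
df/dx = 8x + (16) = 0  =>  x = -2
df/dy = 4y + (16) = 0  =>  y = -4
f(-2, -4) = 4*(-2)^2 + 2*(-4)^2 + 16*(-2) + 16*(-4) + 52 = 4
Hessian is diagonal with entries 8, 4 > 0, so this is a minimum.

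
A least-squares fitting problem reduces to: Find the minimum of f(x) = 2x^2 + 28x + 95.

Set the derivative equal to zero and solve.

f(x) = 2x^2 + 28x + 95
f'(x) = 4x + (28) = 0
x = -28/4 = -7
f(-7) = -3
Since f''(x) = 4 > 0, this is a minimum.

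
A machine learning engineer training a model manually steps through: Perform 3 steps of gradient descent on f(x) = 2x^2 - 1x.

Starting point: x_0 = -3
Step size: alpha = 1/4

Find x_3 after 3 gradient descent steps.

f(x) = 2x^2 - 1x, f'(x) = 4x + (-1)
Step 1: f'(-3) = -13, x_1 = -3 - 1/4 * -13 = 1/4
Step 2: f'(1/4) = 0, x_2 = 1/4 - 1/4 * 0 = 1/4
Step 3: f'(1/4) = 0, x_3 = 1/4 - 1/4 * 0 = 1/4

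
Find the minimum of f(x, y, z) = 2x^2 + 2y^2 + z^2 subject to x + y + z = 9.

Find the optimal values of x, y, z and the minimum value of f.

Using Lagrange multipliers on f = 2x^2 + 2y^2 + z^2 with constraint x + y + z = 9:
Conditions: 2*2*x = lambda, 2*2*y = lambda, 2*1*z = lambda
So x = lambda/4, y = lambda/4, z = lambda/2
Substituting into constraint: lambda * (1) = 9
lambda = 9
x = 9/4, y = 9/4, z = 9/2
Minimum value = 81/2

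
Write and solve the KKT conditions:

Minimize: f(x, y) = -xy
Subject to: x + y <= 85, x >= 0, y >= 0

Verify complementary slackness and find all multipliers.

Problem: min -xy s.t. x + y <= 85 (multiplier lambda), x >= 0 (mu_x), y >= 0 (mu_y)
KKT stationarity: -y + lambda - mu_x = 0, -x + lambda - mu_y = 0, with lambda, mu_x, mu_y >= 0
Complementary slackness: lambda*(x + y - 85) = 0, mu_x*x = 0, mu_y*y = 0
If lambda = 0: y = -mu_x <= 0 and x = -mu_y <= 0 force x = y = 0 with f = 0; but x = y = 85/2 is feasible with f = -7225/4 < 0, so this is not the minimum. Hence lambda > 0 and x + y = 85.
Try x > 0, y > 0 (so mu_x = mu_y = 0): y = lambda, x = lambda => x = y = lambda
x + y = 85 => 2*lambda = 85 => lambda = 85/2
x* = y* = 85/2 > 0, consistent with mu_x = mu_y = 0.
(Any feasible point with x = 0 or y = 0 has f = 0 > -7225/4, so the minimum is not on those boundaries.)
min(-xy) = -7225/4 (i.e. max xy = 7225/4)
Multipliers: lambda = 85/2, mu_x = 0, mu_y = 0
Complementary slackness: lambda*(x + y - 85) = 85/2*(85/2 + 85/2 - 85) = 0, mu_x*x = 0*85/2 = 0, mu_y*y = 0*85/2 = 0. Satisfied.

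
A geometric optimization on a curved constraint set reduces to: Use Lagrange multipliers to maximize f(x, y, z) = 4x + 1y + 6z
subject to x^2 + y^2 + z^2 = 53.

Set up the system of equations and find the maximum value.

Lagrange conditions: 4 = 2*lambda*x, 1 = 2*lambda*y, 6 = 2*lambda*z
So x:4 = y:1 = z:6, i.e. x = 4t, y = 1t, z = 6t
Constraint: t^2*(4^2 + 1^2 + 6^2) = 53
  t^2 * 53 = 53  =>  t = sqrt(1)
Maximum = 4*4t + 1*1t + 6*6t = 53*sqrt(1) = 53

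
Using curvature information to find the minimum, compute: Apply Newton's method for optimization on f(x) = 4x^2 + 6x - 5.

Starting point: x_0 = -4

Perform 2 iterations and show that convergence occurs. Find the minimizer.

f(x) = 4x^2 + 6x - 5, f'(x) = 8x + (6), f''(x) = 8
Step 1: f'(-4) = -26, x_1 = -4 - -26/8 = -3/4
Step 2: f'(-3/4) = 0, x_2 = -3/4 (converged)
Newton's method converges in 1 step for quadratics.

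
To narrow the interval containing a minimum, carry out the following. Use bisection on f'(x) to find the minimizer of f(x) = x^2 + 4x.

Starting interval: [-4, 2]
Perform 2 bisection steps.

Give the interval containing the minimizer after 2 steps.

Finding critical point of f(x) = x^2 + 4x using bisection on f'(x) = 2x + 4.
f'(x) = 0 when x = -2.
Starting interval: [-4, 2]
Step 1: mid = -1, f'(mid) = 2, new interval = [-4, -1]
Step 2: mid = -5/2, f'(mid) = -1, new interval = [-5/2, -1]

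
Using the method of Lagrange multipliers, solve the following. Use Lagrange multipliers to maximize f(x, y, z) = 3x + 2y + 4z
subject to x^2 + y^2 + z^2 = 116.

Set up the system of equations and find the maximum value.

Lagrange conditions: 3 = 2*lambda*x, 2 = 2*lambda*y, 4 = 2*lambda*z
So x:3 = y:2 = z:4, i.e. x = 3t, y = 2t, z = 4t
Constraint: t^2*(3^2 + 2^2 + 4^2) = 116
  t^2 * 29 = 116  =>  t = sqrt(4)
Maximum = 3*3t + 2*2t + 4*4t = 29*sqrt(4) = 58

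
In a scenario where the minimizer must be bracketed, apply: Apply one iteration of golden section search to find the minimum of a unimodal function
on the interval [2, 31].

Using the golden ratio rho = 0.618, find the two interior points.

Golden section search on [2, 31].
Golden ratio rho = 0.618 (approx).
Interior points:
  x_1 = 2 + (1-0.618)*29 = 13.0780
  x_2 = 2 + 0.618*29 = 19.9220
Compare f(x_1) and f(x_2) to determine which subinterval to keep.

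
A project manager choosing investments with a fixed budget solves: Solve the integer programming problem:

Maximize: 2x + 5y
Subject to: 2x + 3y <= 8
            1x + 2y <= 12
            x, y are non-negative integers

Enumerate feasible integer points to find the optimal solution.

Constraint 1: 2x + 3y <= 8
Constraint 2: 1x + 2y <= 12
Feasible x range (need y >= 0): 0 <= x <= min(8/2, 12/1) => x in {0, ..., 4}.
Enumerate feasible integer points row by row (the coefficient of y is 5 > 0, so for each x the largest feasible y gives the best value):
  x = 0: y <= min((8 - 2*0)/3, (12 - 1*0)/2) => y in {0, ..., 2}; best 2*0 + 5*2 = 10
  x = 1: y <= min((8 - 2*1)/3, (12 - 1*1)/2) => y in {0, ..., 2}; best 2*1 + 5*2 = 12
  x = 2: y <= min((8 - 2*2)/3, (12 - 1*2)/2) => y in {0, ..., 1}; best 2*2 + 5*1 = 9
  x = 3: y <= min((8 - 2*3)/3, (12 - 1*3)/2) => y in {0}; best 2*3 + 5*0 = 6
  x = 4: y <= min((8 - 2*4)/3, (12 - 1*4)/2) => y in {0}; best 2*4 + 5*0 = 8
The maximum 2x + 5y = 12 is achieved at x = 1, y = 2.
Check: 2*1 + 3*2 = 8 <= 8 and 1*1 + 2*2 = 5 <= 12.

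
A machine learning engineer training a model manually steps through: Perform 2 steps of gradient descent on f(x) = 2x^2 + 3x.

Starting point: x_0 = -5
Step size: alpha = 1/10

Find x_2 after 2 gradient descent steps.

f(x) = 2x^2 + 3x, f'(x) = 4x + (3)
Step 1: f'(-5) = -17, x_1 = -5 - 1/10 * -17 = -33/10
Step 2: f'(-33/10) = -51/5, x_2 = -33/10 - 1/10 * -51/5 = -57/25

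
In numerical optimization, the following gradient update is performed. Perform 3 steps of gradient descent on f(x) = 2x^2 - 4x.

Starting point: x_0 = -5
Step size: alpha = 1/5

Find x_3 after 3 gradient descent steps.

f(x) = 2x^2 - 4x, f'(x) = 4x + (-4)
Step 1: f'(-5) = -24, x_1 = -5 - 1/5 * -24 = -1/5
Step 2: f'(-1/5) = -24/5, x_2 = -1/5 - 1/5 * -24/5 = 19/25
Step 3: f'(19/25) = -24/25, x_3 = 19/25 - 1/5 * -24/25 = 119/125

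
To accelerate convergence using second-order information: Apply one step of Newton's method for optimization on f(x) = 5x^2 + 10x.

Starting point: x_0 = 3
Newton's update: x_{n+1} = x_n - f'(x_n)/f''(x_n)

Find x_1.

f(x) = 5x^2 + 10x
f'(x) = 10x + (10), f''(x) = 10
Newton step: x_1 = x_0 - f'(x_0)/f''(x_0)
f'(3) = 40
x_1 = 3 - 40/10 = -1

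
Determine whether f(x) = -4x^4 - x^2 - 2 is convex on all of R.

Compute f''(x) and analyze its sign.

f(x) = -4x^4 - x^2 - 2
f'(x) = -16x^3 + -2x
f''(x) = -48x^2 + -2
f''(x) = -48x^2 + -2 <= -2 < 0 for all x
Therefore, f is concave on R.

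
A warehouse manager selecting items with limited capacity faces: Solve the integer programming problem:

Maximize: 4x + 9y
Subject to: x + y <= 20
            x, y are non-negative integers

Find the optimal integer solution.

Objective: 4x + 9y, constraint: x + y <= 20
Coefficient of y is 9 > coefficient of x is 4, so allocate the entire budget to y.
Optimal: x = 0, y = 20, value = 180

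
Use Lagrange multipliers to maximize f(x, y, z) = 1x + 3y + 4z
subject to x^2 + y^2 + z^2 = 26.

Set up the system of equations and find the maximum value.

Lagrange conditions: 1 = 2*lambda*x, 3 = 2*lambda*y, 4 = 2*lambda*z
So x:1 = y:3 = z:4, i.e. x = 1t, y = 3t, z = 4t
Constraint: t^2*(1^2 + 3^2 + 4^2) = 26
  t^2 * 26 = 26  =>  t = sqrt(1)
Maximum = 1*1t + 3*3t + 4*4t = 26*sqrt(1) = 26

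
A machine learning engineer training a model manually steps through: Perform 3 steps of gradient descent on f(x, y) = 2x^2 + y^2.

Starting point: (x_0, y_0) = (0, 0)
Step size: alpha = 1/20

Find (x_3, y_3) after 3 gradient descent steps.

f(x,y) = 2x^2 + y^2
grad_x = 4x + 0y, grad_y = 2y + 0x
Step 1: grad = (0, 0), (0, 0)
Step 2: grad = (0, 0), (0, 0)
Step 3: grad = (0, 0), (0, 0)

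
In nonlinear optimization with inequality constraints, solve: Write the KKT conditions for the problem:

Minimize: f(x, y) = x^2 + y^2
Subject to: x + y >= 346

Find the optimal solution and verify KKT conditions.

KKT conditions for min x^2 + y^2 s.t. x + y >= 346:
Stationarity: 2x = mu, 2y = mu
So x = y = mu/2.
Complementary slackness: mu*(x + y - 346) = 0
Primal feasibility: x + y >= 346; dual feasibility: mu >= 0
If mu = 0 then x = y = 0, but 0 + 0 < 346 is infeasible, so the constraint is active.
Constraint active: x + y = 2*(mu/2) = 346 => mu = 346
x = y = 173, f = 59858
Verify: stationarity 2*173 = 346 = mu; primal 173 + 173 = 346 >= 346; dual mu = 346 >= 0; complementary slackness 346*(346 - 346) = 0. All KKT conditions hold.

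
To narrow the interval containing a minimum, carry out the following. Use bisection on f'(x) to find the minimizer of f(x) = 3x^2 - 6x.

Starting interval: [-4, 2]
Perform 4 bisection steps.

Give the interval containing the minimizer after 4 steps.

Finding critical point of f(x) = 3x^2 - 6x using bisection on f'(x) = 6x + -6.
f'(x) = 0 when x = 1.
Starting interval: [-4, 2]
Step 1: mid = -1, f'(mid) = -12, new interval = [-1, 2]
Step 2: mid = 1/2, f'(mid) = -3, new interval = [1/2, 2]
Step 3: mid = 5/4, f'(mid) = 3/2, new interval = [1/2, 5/4]
Step 4: mid = 7/8, f'(mid) = -3/4, new interval = [7/8, 5/4]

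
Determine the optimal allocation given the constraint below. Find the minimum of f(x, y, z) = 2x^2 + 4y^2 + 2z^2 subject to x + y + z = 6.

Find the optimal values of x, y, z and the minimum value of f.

Using Lagrange multipliers on f = 2x^2 + 4y^2 + 2z^2 with constraint x + y + z = 6:
Conditions: 2*2*x = lambda, 2*4*y = lambda, 2*2*z = lambda
So x = lambda/4, y = lambda/8, z = lambda/4
Substituting into constraint: lambda * (5/8) = 6
lambda = 48/5
x = 12/5, y = 6/5, z = 12/5
Minimum value = 144/5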